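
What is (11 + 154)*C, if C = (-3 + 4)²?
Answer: 165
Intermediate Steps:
C = 1 (C = 1² = 1)
(11 + 154)*C = (11 + 154)*1 = 165*1 = 165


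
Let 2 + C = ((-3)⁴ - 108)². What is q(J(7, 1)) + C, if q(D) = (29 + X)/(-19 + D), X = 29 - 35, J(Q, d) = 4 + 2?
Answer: 9428/13 ≈ 725.23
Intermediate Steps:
C = 727 (C = -2 + ((-3)⁴ - 108)² = -2 + (81 - 108)² = -2 + (-27)² = -2 + 729 = 727)
J(Q, d) = 6
X = -6
q(D) = 23/(-19 + D) (q(D) = (29 - 6)/(-19 + D) = 23/(-19 + D))
q(J(7, 1)) + C = 23/(-19 + 6) + 727 = 23/(-13) + 727 = 23*(-1/13) + 727 = -23/13 + 727 = 9428/13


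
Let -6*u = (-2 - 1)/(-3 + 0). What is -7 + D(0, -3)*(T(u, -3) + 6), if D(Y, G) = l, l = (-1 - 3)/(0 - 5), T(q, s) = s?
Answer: -23/5 ≈ -4.6000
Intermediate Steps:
u = -⅙ (u = -(-2 - 1)/(6*(-3 + 0)) = -(-1)/(2*(-3)) = -(-1)*(-1)/(2*3) = -⅙*1 = -⅙ ≈ -0.16667)
l = ⅘ (l = -4/(-5) = -4*(-⅕) = ⅘ ≈ 0.80000)
D(Y, G) = ⅘
-7 + D(0, -3)*(T(u, -3) + 6) = -7 + 4*(-3 + 6)/5 = -7 + (⅘)*3 = -7 + 12/5 = -23/5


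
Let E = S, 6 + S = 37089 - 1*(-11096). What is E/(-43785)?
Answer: -48179/43785 ≈ -1.1004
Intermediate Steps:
S = 48179 (S = -6 + (37089 - 1*(-11096)) = -6 + (37089 + 11096) = -6 + 48185 = 48179)
E = 48179
E/(-43785) = 48179/(-43785) = 48179*(-1/43785) = -48179/43785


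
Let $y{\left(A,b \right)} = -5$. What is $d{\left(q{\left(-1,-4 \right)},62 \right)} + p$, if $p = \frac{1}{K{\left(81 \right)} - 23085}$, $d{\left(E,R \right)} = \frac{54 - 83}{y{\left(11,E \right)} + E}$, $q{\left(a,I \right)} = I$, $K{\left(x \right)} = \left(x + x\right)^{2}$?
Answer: $\frac{10180}{3159} \approx 3.2225$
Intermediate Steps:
$K{\left(x \right)} = 4 x^{2}$ ($K{\left(x \right)} = \left(2 x\right)^{2} = 4 x^{2}$)
$d{\left(E,R \right)} = - \frac{29}{-5 + E}$ ($d{\left(E,R \right)} = \frac{54 - 83}{-5 + E} = - \frac{29}{-5 + E}$)
$p = \frac{1}{3159}$ ($p = \frac{1}{4 \cdot 81^{2} - 23085} = \frac{1}{4 \cdot 6561 - 23085} = \frac{1}{26244 - 23085} = \frac{1}{3159} \approx 0.00031656$)
$d{\left(q{\left(-1,-4 \right)},62 \right)} + p = - \frac{29}{-5 - 4} + \frac{1}{3159} = - \frac{29}{-9} + \frac{1}{3159} = \left(-29\right) \left(- \frac{1}{9}\right) + \frac{1}{3159} = \frac{29}{9} + \frac{1}{3159} = \frac{10180}{3159}$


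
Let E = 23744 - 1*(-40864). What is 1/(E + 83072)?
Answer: 1/147680 ≈ 6.7714e-6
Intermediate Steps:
E = 64608 (E = 23744 + 40864 = 64608)
1/(E + 83072) = 1/(64608 + 83072) = 1/147680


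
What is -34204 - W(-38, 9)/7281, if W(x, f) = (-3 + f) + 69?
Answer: -83013133/2427 ≈ -34204.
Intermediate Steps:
W(x, f) = 66 + f
-34204 - W(-38, 9)/7281 = -34204 - (66 + 9)/7281 = -34204 - 75/7281 = -34204 - 1*25/2427 = -34204 - 25/2427 = -83013133/2427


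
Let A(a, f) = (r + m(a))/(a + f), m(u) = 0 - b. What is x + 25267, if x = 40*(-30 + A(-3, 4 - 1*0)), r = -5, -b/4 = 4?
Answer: 24507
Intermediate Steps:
b = -16 (b = -4*4 = -16)
m(u) = 16 (m(u) = 0 - 1*(-16) = 0 + 16 = 16)
A(a, f) = 11/(a + f) (A(a, f) = (-5 + 16)/(a + f) = 11/(a + f))
x = -760 (x = 40*(-30 + 11/(-3 + (4 - 1*0))) = 40*(-30 + 11/(-3 + (4 + 0))) = 40*(-30 + 11/(-3 + 4)) = 40*(-30 + 11/1) = 40*(-30 + 11*1) = 40*(-30 + 11) = 40*(-19) = -760)
x + 25267 = -760 + 25267 = 24507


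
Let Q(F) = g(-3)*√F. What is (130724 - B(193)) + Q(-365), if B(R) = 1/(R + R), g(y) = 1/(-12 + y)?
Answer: 50459463/386 - I*√365/15 ≈ 1.3072e+5 - 1.2737*I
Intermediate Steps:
B(R) = 1/(2*R)
Q(F) = -√F/15 (Q(F) = √F/(-12 - 3) = √F/(-15) = -√F/15)
(130724 - B(193)) + Q(-365) = (130724 - 1/(2*193)) - I*√365/15 = (130724 - 1*1/386) - I*√365/15 = (130724 - 1/386) - I*√365/15 = 50459463/386 - I*√365/15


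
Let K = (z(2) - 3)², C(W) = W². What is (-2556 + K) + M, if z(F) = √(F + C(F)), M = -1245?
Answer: -3801 + (3 - √6)² ≈ -3800.7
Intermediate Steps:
z(F) = √(F + F²)
K = (-3 + √6)² (K = (√(2*(1 + 2)) - 3)² = (√(2*3) - 3)² = (√6 - 3)² = (-3 + √6)² ≈ 0.30306)
(-2556 + K) + M = (-2556 + (3 - √6)²) - 1245 = -3801 + (3 - √6)²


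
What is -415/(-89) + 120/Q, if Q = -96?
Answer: 1215/356 ≈ 3.4129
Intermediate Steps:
-415/(-89) + 120/Q = -415/(-89) + 120/(-96) = -415*(-1/89) + 120*(-1/96) = 415/89 - 5/4 = 1215/356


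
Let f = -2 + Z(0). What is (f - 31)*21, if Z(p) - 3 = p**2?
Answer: -630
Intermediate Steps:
Z(p) = 3 + p**2
f = 1 (f = -2 + (3 + 0**2) = -2 + (3 + 0) = -2 + 3 = 1)
(f - 31)*21 = (1 - 31)*21 = -30*21 = -630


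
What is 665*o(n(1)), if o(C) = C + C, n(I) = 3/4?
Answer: 1995/2 ≈ 997.50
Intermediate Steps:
n(I) = ¾ (n(I) = 3*(¼) = ¾)
o(C) = 2*C
665*o(n(1)) = 665*(2*(¾)) = 665*(3/2) = 1995/2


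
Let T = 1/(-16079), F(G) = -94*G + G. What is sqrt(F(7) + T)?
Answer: I*sqrt(168305806970)/16079 ≈ 25.515*I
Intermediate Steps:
F(G) = -93*G
T = -1/16079 ≈ -6.2193e-5
sqrt(F(7) + T) = sqrt(-93*7 - 1/16079) = sqrt(-651 - 1/16079) = sqrt(-10467430/16079) = I*sqrt(168305806970)/16079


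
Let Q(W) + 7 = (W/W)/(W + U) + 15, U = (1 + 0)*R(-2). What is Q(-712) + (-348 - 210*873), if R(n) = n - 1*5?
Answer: -132058731/719 ≈ -1.8367e+5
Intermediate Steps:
R(n) = -5 + n (R(n) = n - 5 = -5 + n)
U = -7 (U = (1 + 0)*(-5 - 2) = 1*(-7) = -7)
Q(W) = 8 + 1/(-7 + W) (Q(W) = -7 + ((W/W)/(W - 7) + 15) = -7 + (1/(-7 + W) + 15) = -7 + (15 + 1/(-7 + W)) = 8 + 1/(-7 + W))
Q(-712) + (-348 - 210*873) = (-55 + 8*(-712))/(-7 - 712) + (-348 - 210*873) = (-55 - 5696)/(-719) + (-348 - 183330) = -1/719*(-5751) - 183678 = 5751/719 - 183678 = -132058731/719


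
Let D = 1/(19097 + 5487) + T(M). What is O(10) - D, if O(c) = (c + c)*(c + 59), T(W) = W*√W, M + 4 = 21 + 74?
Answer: 33925919/24584 - 91*√91 ≈ 511.92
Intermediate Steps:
M = 91 (M = -4 + (21 + 74) = -4 + 95 = 91)
T(W) = W^(3/2)
O(c) = 2*c*(59 + c) (O(c) = (2*c)*(59 + c) = 2*c*(59 + c))
D = 1/24584 + 91*√91 (D = 1/(19097 + 5487) + 91^(3/2) = 1/24584 + 91*√91 ≈ 868.08)
O(10) - D = 2*10*(59 + 10) - (1/24584 + 91*√91) = 2*10*69 + (-1/24584 - 91*√91) = 1380 + (-1/24584 - 91*√91) = 33925919/24584 - 91*√91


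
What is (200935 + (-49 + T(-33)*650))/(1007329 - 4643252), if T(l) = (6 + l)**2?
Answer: -674736/3635923 ≈ -0.18557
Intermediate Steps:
(200935 + (-49 + T(-33)*650))/(1007329 - 4643252) = (200935 + (-49 + (6 - 33)**2*650))/(1007329 - 4643252) = (200935 + (-49 + (-27)**2*650))/(-3635923) = (200935 + (-49 + 729*650))*(-1/3635923) = (200935 + (-49 + 473850))*(-1/3635923) = (200935 + 473801)*(-1/3635923) = 674736*(-1/3635923) = -674736/3635923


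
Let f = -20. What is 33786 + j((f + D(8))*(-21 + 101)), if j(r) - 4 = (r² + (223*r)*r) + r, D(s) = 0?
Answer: 573472190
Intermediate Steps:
j(r) = 4 + r + 224*r² (j(r) = 4 + ((r² + (223*r)*r) + r) = 4 + ((r² + 223*r²) + r) = 4 + (224*r² + r) = 4 + (r + 224*r²) = 4 + r + 224*r²)
33786 + j((f + D(8))*(-21 + 101)) = 33786 + (4 + (-20 + 0)*(-21 + 101) + 224*((-20 + 0)*(-21 + 101))²) = 33786 + (4 - 20*80 + 224*(-20*80)²) = 33786 + (4 - 1600 + 224*(-1600)²) = 33786 + (4 - 1600 + 224*2560000) = 33786 + (4 - 1600 + 573440000) = 33786 + 573438404 = 573472190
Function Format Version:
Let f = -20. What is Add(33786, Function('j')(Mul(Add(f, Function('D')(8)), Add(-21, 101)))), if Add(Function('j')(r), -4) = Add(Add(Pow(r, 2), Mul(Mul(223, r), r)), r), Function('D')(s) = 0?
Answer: 573472190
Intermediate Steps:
Function('j')(r) = Add(4, r, Mul(224, Pow(r, 2))) (Function('j')(r) = Add(4, Add(Add(Pow(r, 2), Mul(Mul(223, r), r)), r)) = Add(4, Add(Add(Pow(r, 2), Mul(223, Pow(r, 2))), r)) = Add(4, Add(Mul(224, Pow(r, 2)), r)) = Add(4, Add(r, Mul(224, Pow(r, 2)))) = Add(4, r, Mul(224, Pow(r, 2))))
Add(33786, Function('j')(Mul(Add(f, Function('D')(8)), Add(-21, 101)))) = Add(33786, Add(4, Mul(Add(-20, 0), Add(-21, 101)), Mul(224, Pow(Mul(Add(-20, 0), Add(-21, 101)), 2)))) = Add(33786, Add(4, Mul(-20, 80), Mul(224, Pow(Mul(-20, 80), 2)))) = Add(33786, Add(4, -1600, Mul(224, Pow(-1600, 2)))) = Add(33786, Add(4, -1600, Mul(224, 2560000))) = Add(33786, Add(4, -1600, 573440000)) = Add(33786, 573438404) = 573472190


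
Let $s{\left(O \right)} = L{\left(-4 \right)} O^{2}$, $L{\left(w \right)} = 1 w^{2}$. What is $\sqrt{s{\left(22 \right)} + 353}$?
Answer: $\sqrt{8097} \approx 89.983$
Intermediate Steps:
$L{\left(w \right)} = w^{2}$
$s{\left(O \right)} = 16 O^{2}$ ($s{\left(O \right)} = \left(-4\right)^{2} O^{2} = 16 O^{2}$)
$\sqrt{s{\left(22 \right)} + 353} = \sqrt{16 \cdot 22^{2} + 353} = \sqrt{16 \cdot 484 + 353} = \sqrt{7744 + 353} = \sqrt{8097}$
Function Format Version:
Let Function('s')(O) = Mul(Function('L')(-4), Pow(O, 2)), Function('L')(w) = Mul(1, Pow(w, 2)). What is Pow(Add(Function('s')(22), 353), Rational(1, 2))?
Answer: Pow(8097, Rational(1, 2)) ≈ 89.983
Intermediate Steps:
Function('L')(w) = Pow(w, 2)
Function('s')(O) = Mul(16, Pow(O, 2)) (Function('s')(O) = Mul(Pow(-4, 2), Pow(O, 2)) = Mul(16, Pow(O, 2)))
Pow(Add(Function('s')(22), 353), Rational(1, 2)) = Pow(Add(Mul(16, Pow(22, 2)), 353), Rational(1, 2)) = Pow(Add(Mul(16, 484), 353), Rational(1, 2)) = Pow(Add(7744, 353), Rational(1, 2)) = Pow(8097, Rational(1, 2))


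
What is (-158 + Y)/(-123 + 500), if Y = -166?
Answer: -324/377 ≈ -0.85942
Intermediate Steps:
(-158 + Y)/(-123 + 500) = (-158 - 166)/(-123 + 500) = -324/377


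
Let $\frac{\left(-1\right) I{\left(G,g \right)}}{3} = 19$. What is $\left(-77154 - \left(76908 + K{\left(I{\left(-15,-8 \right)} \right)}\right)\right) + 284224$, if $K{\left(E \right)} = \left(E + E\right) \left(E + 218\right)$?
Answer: $148516$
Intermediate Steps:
$I{\left(G,g \right)} = -57$ ($I{\left(G,g \right)} = \left(-3\right) 19 = -57$)
$K{\left(E \right)} = 2 E \left(218 + E\right)$
$\left(-77154 - \left(76908 + K{\left(I{\left(-15,-8 \right)} \right)}\right)\right) + 284224 = \left(-77154 - \left(76908 + 2 \left(-57\right) \left(218 - 57\right)\right)\right) + 284224 = \left(-77154 - \left(76908 + 2 \left(-57\right) 161\right)\right) + 284224 = \left(-77154 - 58554\right) + 284224 = -135708 + 284224 = 148516$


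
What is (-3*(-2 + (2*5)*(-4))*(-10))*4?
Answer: -5040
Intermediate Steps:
(-3*(-2 + (2*5)*(-4))*(-10))*4 = (-3*(-2 + 10*(-4))*(-10))*4 = (-3*(-2 - 40)*(-10))*4 = (-3*(-42)*(-10))*4 = (126*(-10))*4 = -1260*4 = -5040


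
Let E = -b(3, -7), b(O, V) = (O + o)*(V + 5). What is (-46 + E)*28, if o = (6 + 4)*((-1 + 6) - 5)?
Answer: -1120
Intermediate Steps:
o = 0 (o = 10*(5 - 5) = 10*0 = 0)
b(O, V) = O*(5 + V) (b(O, V) = (O + 0)*(V + 5) = O*(5 + V))
E = 6 (E = -3*(5 - 7) = -3*(-2) = -1*(-6) = 6)
(-46 + E)*28 = (-46 + 6)*28 = -40*28 = -1120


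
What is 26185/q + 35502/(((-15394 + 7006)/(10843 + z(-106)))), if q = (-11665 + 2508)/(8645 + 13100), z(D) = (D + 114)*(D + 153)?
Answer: -1403878679561/12801486 ≈ -1.0967e+5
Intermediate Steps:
z(D) = (114 + D)*(153 + D)
q = -9157/21745 ≈ -0.42111
26185/q + 35502/(((-15394 + 7006)/(10843 + z(-106)))) = 26185/(-9157/21745) + 35502/(((-15394 + 7006)/(10843 + (17442 + (-106)² + 267*(-106))))) = 26185*(-21745/9157) + 35502/((-8388/(10843 + (17442 + 11236 - 28302)))) = -569392825/9157 + 35502/((-8388/(10843 + 376))) = -569392825/9157 + 35502/((-8388/11219)) = -569392825/9157 + 35502/((-8388*1/11219)) = -569392825/9157 + 35502/(-8388/11219) = -569392825/9157 + 35502*(-11219/8388) = -569392825/9157 - 66382823/1398 = -1403878679561/12801486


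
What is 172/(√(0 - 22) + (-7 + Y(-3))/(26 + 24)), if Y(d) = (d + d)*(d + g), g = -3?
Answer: 249400/55841 - 430000*I*√22/55841 ≈ 4.4663 - 36.118*I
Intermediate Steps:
Y(d) = 2*d*(-3 + d) (Y(d) = (d + d)*(d - 3) = (2*d)*(-3 + d) = 2*d*(-3 + d))
172/(√(0 - 22) + (-7 + Y(-3))/(26 + 24)) = 172/(√(0 - 22) + (-7 + 2*(-3)*(-3 - 3))/(26 + 24)) = 172/(√(-22) + (-7 + 2*(-3)*(-6))/50) = 172/(I*√22 + (-7 + 36)*(1/50)) = 172/(I*√22 + 29*(1/50)) = 172/(I*√22 + 29/50) = 172/(29/50 + I*√22)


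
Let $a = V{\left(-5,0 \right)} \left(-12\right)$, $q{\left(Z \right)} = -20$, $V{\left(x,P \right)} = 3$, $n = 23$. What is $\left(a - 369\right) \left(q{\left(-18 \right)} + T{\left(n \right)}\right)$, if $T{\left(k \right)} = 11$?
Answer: $3645$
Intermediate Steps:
$a = -36$ ($a = 3 \left(-12\right) = -36$)
$\left(a - 369\right) \left(q{\left(-18 \right)} + T{\left(n \right)}\right) = \left(-36 - 369\right) \left(-20 + 11\right) = \left(-405\right) \left(-9\right) = 3645$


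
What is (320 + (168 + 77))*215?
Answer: 121475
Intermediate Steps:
(320 + (168 + 77))*215 = (320 + 245)*215 = 565*215 = 121475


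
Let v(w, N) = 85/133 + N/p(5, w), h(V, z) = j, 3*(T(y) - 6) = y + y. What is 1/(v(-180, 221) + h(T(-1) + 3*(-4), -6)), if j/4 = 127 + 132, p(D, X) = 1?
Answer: 133/167266 ≈ 0.00079514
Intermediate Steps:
T(y) = 6 + 2*y/3 (T(y) = 6 + (y + y)/3 = 6 + (2*y)/3 = 6 + 2*y/3)
j = 1036 (j = 4*(127 + 132) = 4*259 = 1036)
h(V, z) = 1036
v(w, N) = 85/133 + N (v(w, N) = 85/133 + N/1 = 85*(1/133) + N*1 = 85/133 + N)
1/(v(-180, 221) + h(T(-1) + 3*(-4), -6)) = 1/((85/133 + 221) + 1036) = 1/(29478/133 + 1036) = 1/(167266/133) = 133/167266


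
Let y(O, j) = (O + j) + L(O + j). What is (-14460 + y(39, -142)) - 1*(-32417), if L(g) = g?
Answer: 17751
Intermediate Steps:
y(O, j) = 2*O + 2*j (y(O, j) = (O + j) + (O + j) = 2*O + 2*j)
(-14460 + y(39, -142)) - 1*(-32417) = (-14460 + (2*39 + 2*(-142))) - 1*(-32417) = (-14460 + (78 - 284)) + 32417 = (-14460 - 206) + 32417 = -14666 + 32417 = 17751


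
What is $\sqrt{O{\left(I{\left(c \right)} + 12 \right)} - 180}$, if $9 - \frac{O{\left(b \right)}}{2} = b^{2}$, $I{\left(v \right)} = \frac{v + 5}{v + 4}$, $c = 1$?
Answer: $\frac{3 i \sqrt{1418}}{5} \approx 22.594 i$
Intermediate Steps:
$I{\left(v \right)} = \frac{5 + v}{4 + v}$
$O{\left(b \right)} = 18 - 2 b^{2}$
$\sqrt{O{\left(I{\left(c \right)} + 12 \right)} - 180} = \sqrt{\left(18 - 2 \left(\frac{5 + 1}{4 + 1} + 12\right)^{2}\right) - 180} = \sqrt{\left(18 - 2 \left(\frac{1}{5} \cdot 6 + 12\right)^{2}\right) - 180} = \sqrt{\left(18 - 2 \left(\frac{6}{5} + 12\right)^{2}\right) - 180} = \sqrt{\left(18 - 2 \left(\frac{66}{5}\right)^{2}\right) - 180} = \sqrt{\left(18 - \frac{8712}{25}\right) - 180} = \sqrt{- \frac{8262}{25} - 180} = \sqrt{- \frac{12762}{25}} = \frac{3 i \sqrt{1418}}{5}$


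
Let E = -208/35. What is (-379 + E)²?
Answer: 181521729/1225 ≈ 1.4818e+5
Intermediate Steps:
E = -208/35 (E = -208*1/35 = -208/35 ≈ -5.9429)
(-379 + E)² = (-379 - 208/35)² = (-13473/35)² = 181521729/1225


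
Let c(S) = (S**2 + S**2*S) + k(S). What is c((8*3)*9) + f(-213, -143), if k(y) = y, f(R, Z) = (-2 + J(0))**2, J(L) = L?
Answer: 10124572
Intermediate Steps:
f(R, Z) = 4 (f(R, Z) = (-2 + 0)**2 = (-2)**2 = 4)
c(S) = S + S**2 + S**3 (c(S) = (S**2 + S**2*S) + S = (S**2 + S**3) + S = S + S**2 + S**3)
c((8*3)*9) + f(-213, -143) = ((8*3)*9)*(1 + (8*3)*9 + ((8*3)*9)**2) + 4 = (24*9)*(1 + 24*9 + (24*9)**2) + 4 = 216*(1 + 216 + 216**2) + 4 = 216*(1 + 216 + 46656) + 4 = 216*46873 + 4 = 10124568 + 4 = 10124572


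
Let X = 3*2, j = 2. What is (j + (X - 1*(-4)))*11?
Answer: 132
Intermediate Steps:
X = 6
(j + (X - 1*(-4)))*11 = (2 + (6 - 1*(-4)))*11 = (2 + (6 + 4))*11 = (2 + 10)*11 = 12*11 = 132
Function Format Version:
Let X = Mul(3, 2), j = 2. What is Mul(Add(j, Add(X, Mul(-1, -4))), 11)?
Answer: 132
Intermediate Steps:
X = 6
Mul(Add(j, Add(X, Mul(-1, -4))), 11) = Mul(Add(2, Add(6, Mul(-1, -4))), 11) = Mul(Add(2, Add(6, 4)), 11) = Mul(Add(2, 10), 11) = Mul(12, 11) = 132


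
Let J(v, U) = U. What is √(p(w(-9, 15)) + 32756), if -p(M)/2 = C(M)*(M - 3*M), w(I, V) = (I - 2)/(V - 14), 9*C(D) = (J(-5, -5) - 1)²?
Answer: 6*√905 ≈ 180.50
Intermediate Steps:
C(D) = 4 (C(D) = (-5 - 1)²/9 = (⅑)*(-6)² = (⅑)*36 = 4)
w(I, V) = (-2 + I)/(-14 + V)
p(M) = 16*M (p(M) = -8*(M - 3*M) = -8*(-2*M) = -(-16)*M = 16*M)
√(p(w(-9, 15)) + 32756) = √(16*((-2 - 9)/(-14 + 15)) + 32756) = √(16*(-11/1) + 32756) = √(16*(1*(-11)) + 32756) = √(16*(-11) + 32756) = √(-176 + 32756) = √32580 = 6*√905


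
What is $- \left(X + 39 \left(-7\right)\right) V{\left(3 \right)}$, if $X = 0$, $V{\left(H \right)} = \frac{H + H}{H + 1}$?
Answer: $\frac{819}{2} \approx 409.5$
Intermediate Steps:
$V{\left(H \right)} = \frac{2 H}{1 + H}$
$- \left(X + 39 \left(-7\right)\right) V{\left(3 \right)} = - \left(0 + 39 \left(-7\right)\right) 2 \cdot 3 \frac{1}{1 + 3} = - \left(0 - 273\right) 2 \cdot 3 \cdot \frac{1}{4} = - \left(-273\right) 2 \cdot 3 \cdot \frac{1}{4} = - \frac{\left(-273\right) 3}{2} = \left(-1\right) \left(- \frac{819}{2}\right) = \frac{819}{2}$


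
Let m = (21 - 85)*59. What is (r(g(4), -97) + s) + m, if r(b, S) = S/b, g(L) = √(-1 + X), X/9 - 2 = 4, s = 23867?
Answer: 20091 - 97*√53/53 ≈ 20078.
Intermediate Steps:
X = 54 (X = 18 + 9*4 = 18 + 36 = 54)
g(L) = √53 (g(L) = √(-1 + 54) = √53)
m = -3776 (m = -64*59 = -3776)
(r(g(4), -97) + s) + m = (-97*√53/53 + 23867) - 3776 = (23867 - 97*√53/53) - 3776 = 20091 - 97*√53/53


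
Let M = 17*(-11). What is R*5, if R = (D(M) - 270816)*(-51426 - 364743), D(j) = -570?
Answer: 564712201170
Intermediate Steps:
M = -187
R = 112942440234 (R = (-570 - 270816)*(-51426 - 364743) = -271386*(-416169) = 112942440234)
R*5 = 112942440234*5 = 564712201170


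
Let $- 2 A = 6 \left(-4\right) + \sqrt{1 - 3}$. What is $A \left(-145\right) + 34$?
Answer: $-1706 + \frac{145 i \sqrt{2}}{2} \approx -1706.0 + 102.53 i$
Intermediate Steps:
$A = 12 - \frac{i \sqrt{2}}{2}$ ($A = - \frac{6 \left(-4\right) + \sqrt{1 - 3}}{2} = - \frac{-24 + \sqrt{-2}}{2} = - \frac{-24 + i \sqrt{2}}{2} = 12 - \frac{i \sqrt{2}}{2} \approx 12.0 - 0.70711 i$)
$A \left(-145\right) + 34 = \left(12 - \frac{i \sqrt{2}}{2}\right) \left(-145\right) + 34 = \left(-1740 + \frac{145 i \sqrt{2}}{2}\right) + 34 = -1706 + \frac{145 i \sqrt{2}}{2}$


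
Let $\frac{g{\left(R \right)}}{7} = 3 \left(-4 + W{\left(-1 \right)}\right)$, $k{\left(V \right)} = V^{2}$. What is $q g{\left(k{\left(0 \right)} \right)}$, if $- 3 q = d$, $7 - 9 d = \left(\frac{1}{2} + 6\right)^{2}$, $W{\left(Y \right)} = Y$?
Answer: $- \frac{1645}{12} \approx -137.08$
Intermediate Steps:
$g{\left(R \right)} = -105$ ($g{\left(R \right)} = 7 \cdot 3 \left(-4 - 1\right) = 7 \cdot 3 \left(-5\right) = 7 \left(-15\right) = -105$)
$d = - \frac{47}{12}$ ($d = \frac{7}{9} - \frac{\left(\frac{1}{2} + 6\right)^{2}}{9} = \frac{7}{9} - \frac{\left(\frac{13}{2}\right)^{2}}{9} = \frac{7}{9} - \frac{169}{36} = - \frac{47}{12} \approx -3.9167$)
$q = \frac{47}{36}$ ($q = \left(- \frac{1}{3}\right) \left(- \frac{47}{12}\right) = \frac{47}{36} \approx 1.3056$)
$q g{\left(k{\left(0 \right)} \right)} = \frac{47}{36} \left(-105\right) = - \frac{1645}{12}$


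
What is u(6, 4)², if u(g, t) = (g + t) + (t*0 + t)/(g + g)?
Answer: 961/9 ≈ 106.78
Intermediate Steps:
u(g, t) = g + t + t/(2*g) (u(g, t) = (g + t) + (0 + t)/((2*g)) = (g + t) + t*(1/(2*g)) = (g + t) + t/(2*g) = g + t + t/(2*g))
u(6, 4)² = (6 + 4 + (½)*4/6)² = (6 + 4 + (½)*4*(⅙))² = (6 + 4 + ⅓)² = (31/3)² = 961/9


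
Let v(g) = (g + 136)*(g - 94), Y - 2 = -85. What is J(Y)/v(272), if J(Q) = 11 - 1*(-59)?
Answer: 35/36312 ≈ 0.00096387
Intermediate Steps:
Y = -83 (Y = 2 - 85 = -83)
J(Q) = 70 (J(Q) = 11 + 59 = 70)
v(g) = (-94 + g)*(136 + g) (v(g) = (136 + g)*(-94 + g) = (-94 + g)*(136 + g))
J(Y)/v(272) = 70/(-12784 + 272**2 + 42*272) = 70/(-12784 + 73984 + 11424) = 70/72624 = 70*(1/72624) = 35/36312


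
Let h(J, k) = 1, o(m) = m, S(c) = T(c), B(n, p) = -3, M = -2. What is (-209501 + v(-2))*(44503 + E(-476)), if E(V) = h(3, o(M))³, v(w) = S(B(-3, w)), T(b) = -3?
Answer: -9323766016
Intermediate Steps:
S(c) = -3
v(w) = -3
E(V) = 1 (E(V) = 1³ = 1)
(-209501 + v(-2))*(44503 + E(-476)) = (-209501 - 3)*(44503 + 1) = -209504*44504 = -9323766016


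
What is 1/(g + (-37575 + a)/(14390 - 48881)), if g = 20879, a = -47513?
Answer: 34491/720222677 ≈ 4.7889e-5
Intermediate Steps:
1/(g + (-37575 + a)/(14390 - 48881)) = 1/(20879 + (-37575 - 47513)/(14390 - 48881)) = 1/(20879 - 85088/(-34491)) = 1/(20879 - 85088*(-1/34491)) = 1/(20879 + 85088/34491) = 1/(720222677/34491) = 34491/720222677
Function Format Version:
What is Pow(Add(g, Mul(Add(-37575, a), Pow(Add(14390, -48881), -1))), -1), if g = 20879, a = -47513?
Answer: Rational(34491, 720222677) ≈ 4.7889e-5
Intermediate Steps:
Pow(Add(g, Mul(Add(-37575, a), Pow(Add(14390, -48881), -1))), -1) = Pow(Add(20879, Mul(Add(-37575, -47513), Pow(Add(14390, -48881), -1))), -1) = Pow(Add(20879, Mul(-85088, Pow(-34491, -1))), -1) = Pow(Add(20879, Mul(-85088, Rational(-1, 34491))), -1) = Pow(Add(20879, Rational(85088, 34491)), -1) = Pow(Rational(720222677, 34491), -1) = Rational(34491, 720222677)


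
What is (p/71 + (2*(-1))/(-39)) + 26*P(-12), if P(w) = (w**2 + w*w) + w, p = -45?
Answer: 19868731/2769 ≈ 7175.4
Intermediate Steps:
P(w) = w + 2*w**2 (P(w) = (w**2 + w**2) + w = 2*w**2 + w = w + 2*w**2)
(p/71 + (2*(-1))/(-39)) + 26*P(-12) = (-45/71 + (2*(-1))/(-39)) + 26*(-12*(1 + 2*(-12))) = (-45*1/71 - 2*(-1/39)) + 26*(-12*(1 - 24)) = (-45/71 + 2/39) + 26*(-12*(-23)) = -1613/2769 + 26*276 = -1613/2769 + 7176 = 19868731/2769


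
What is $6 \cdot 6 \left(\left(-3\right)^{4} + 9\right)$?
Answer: $3240$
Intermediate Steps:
$6 \cdot 6 \left(\left(-3\right)^{4} + 9\right) = 36 \left(81 + 9\right) = 36 \cdot 90 = 3240$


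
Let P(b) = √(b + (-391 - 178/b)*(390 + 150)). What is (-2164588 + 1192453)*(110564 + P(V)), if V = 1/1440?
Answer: -107483134140 - 64809*I*√1996184735990/8 ≈ -1.0748e+11 - 1.1446e+10*I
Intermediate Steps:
V = 1/1440 ≈ 0.00069444
P(b) = √(-211140 + b - 96120/b) (P(b) = √(b + (-391 - 178/b)*540) = √(b + (-211140 - 96120/b)) = √(-211140 + b - 96120/b))
(-2164588 + 1192453)*(110564 + P(V)) = (-2164588 + 1192453)*(110564 + √(-211140 + 1/1440 - 96120/1/1440)) = -972135*(110564 + √(-211140 + 1/1440 - 96120*1440)) = -972135*(110564 + √(-211140 + 1/1440 - 138412800)) = -972135*(110564 + √(-199618473599/1440)) = -972135*(110564 + I*√1996184735990/120) = -107483134140 - 64809*I*√1996184735990/8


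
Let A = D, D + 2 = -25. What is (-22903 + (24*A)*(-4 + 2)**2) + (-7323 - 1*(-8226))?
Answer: -24592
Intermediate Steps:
D = -27 (D = -2 - 25 = -27)
A = -27
(-22903 + (24*A)*(-4 + 2)**2) + (-7323 - 1*(-8226)) = (-22903 + (24*(-27))*(-4 + 2)**2) + (-7323 - 1*(-8226)) = (-22903 - 648*(-2)**2) + (-7323 + 8226) = (-22903 - 648*4) + 903 = (-22903 - 2592) + 903 = -25495 + 903 = -24592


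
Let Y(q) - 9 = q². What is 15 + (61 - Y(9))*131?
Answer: -3784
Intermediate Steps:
Y(q) = 9 + q²
15 + (61 - Y(9))*131 = 15 + (61 - (9 + 9²))*131 = 15 + (61 - (9 + 81))*131 = 15 + (61 - 1*90)*131 = 15 + (61 - 90)*131 = 15 - 29*131 = 15 - 3799 = -3784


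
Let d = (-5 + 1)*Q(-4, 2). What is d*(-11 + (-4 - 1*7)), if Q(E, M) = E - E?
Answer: 0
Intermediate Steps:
Q(E, M) = 0
d = 0 (d = (-5 + 1)*0 = -4*0 = 0)
d*(-11 + (-4 - 1*7)) = 0*(-11 + (-4 - 1*7)) = 0*(-11 + (-4 - 7)) = 0*(-11 - 11) = 0*(-22) = 0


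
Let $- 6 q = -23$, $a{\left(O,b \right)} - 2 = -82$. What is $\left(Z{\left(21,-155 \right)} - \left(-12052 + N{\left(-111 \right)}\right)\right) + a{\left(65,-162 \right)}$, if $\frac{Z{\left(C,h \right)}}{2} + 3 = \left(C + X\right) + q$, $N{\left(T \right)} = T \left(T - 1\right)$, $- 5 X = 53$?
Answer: $- \frac{6563}{15} \approx -437.53$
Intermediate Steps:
$X = - \frac{53}{5}$ ($X = \left(- \frac{1}{5}\right) 53 = - \frac{53}{5} \approx -10.6$)
$a{\left(O,b \right)} = -80$ ($a{\left(O,b \right)} = 2 - 82 = -80$)
$q = \frac{23}{6}$ ($q = \left(- \frac{1}{6}\right) \left(-23\right) = \frac{23}{6} \approx 3.8333$)
$N{\left(T \right)} = T \left(-1 + T\right)$
$Z{\left(C,h \right)} = - \frac{293}{15} + 2 C$ ($Z{\left(C,h \right)} = -6 + 2 \left(\left(C - \frac{53}{5}\right) + \frac{23}{6}\right) = -6 + 2 \left(\left(- \frac{53}{5} + C\right) + \frac{23}{6}\right) = -6 + 2 \left(- \frac{203}{30} + C\right) = -6 + \left(- \frac{203}{15} + 2 C\right) = - \frac{293}{15} + 2 C$)
$\left(Z{\left(21,-155 \right)} - \left(-12052 + N{\left(-111 \right)}\right)\right) + a{\left(65,-162 \right)} = \left(\left(- \frac{293}{15} + 2 \cdot 21\right) + \left(12052 - - 111 \left(-1 - 111\right)\right)\right) - 80 = \left(\left(- \frac{293}{15} + 42\right) + \left(12052 - \left(-111\right) \left(-112\right)\right)\right) - 80 = \left(\frac{337}{15} + \left(12052 - 12432\right)\right) - 80 = \left(\frac{337}{15} - 380\right) - 80 = - \frac{5363}{15} - 80 = - \frac{6563}{15}$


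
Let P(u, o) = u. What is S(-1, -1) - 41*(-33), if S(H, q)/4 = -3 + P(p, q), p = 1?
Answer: 1345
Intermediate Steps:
S(H, q) = -8 (S(H, q) = 4*(-3 + 1) = 4*(-2) = -8)
S(-1, -1) - 41*(-33) = -8 - 41*(-33) = -8 + 1353 = 1345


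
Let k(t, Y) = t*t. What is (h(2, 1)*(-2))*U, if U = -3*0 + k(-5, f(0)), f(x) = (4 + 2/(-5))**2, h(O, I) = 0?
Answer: 0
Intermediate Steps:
f(x) = 324/25 (f(x) = (4 + 2*(-1/5))**2 = (4 - 2/5)**2 = (18/5)**2 = 324/25)
k(t, Y) = t**2
U = 25 (U = -3*0 + (-5)**2 = 0 + 25 = 25)
(h(2, 1)*(-2))*U = (0*(-2))*25 = 0*25 = 0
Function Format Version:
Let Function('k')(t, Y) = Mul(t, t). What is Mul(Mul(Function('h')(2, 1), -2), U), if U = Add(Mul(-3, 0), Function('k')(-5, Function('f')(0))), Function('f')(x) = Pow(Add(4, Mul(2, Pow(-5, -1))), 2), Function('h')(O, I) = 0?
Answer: 0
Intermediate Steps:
Function('f')(x) = Rational(324, 25) (Function('f')(x) = Pow(Add(4, Mul(2, Rational(-1, 5))), 2) = Pow(Add(4, Rational(-2, 5)), 2) = Pow(Rational(18, 5), 2) = Rational(324, 25))
Function('k')(t, Y) = Pow(t, 2)
U = 25 (U = Add(Mul(-3, 0), Pow(-5, 2)) = Add(0, 25) = 25)
Mul(Mul(Function('h')(2, 1), -2), U) = Mul(Mul(0, -2), 25) = Mul(0, 25) = 0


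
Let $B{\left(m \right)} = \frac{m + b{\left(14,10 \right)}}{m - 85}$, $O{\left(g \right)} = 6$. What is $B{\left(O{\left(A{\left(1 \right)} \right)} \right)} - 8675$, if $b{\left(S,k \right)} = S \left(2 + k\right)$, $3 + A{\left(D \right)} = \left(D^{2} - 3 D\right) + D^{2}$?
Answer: $- \frac{685499}{79} \approx -8677.2$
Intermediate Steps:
$A{\left(D \right)} = -3 - 3 D + 2 D^{2}$ ($A{\left(D \right)} = -3 + \left(\left(D^{2} - 3 D\right) + D^{2}\right) = -3 + \left(- 3 D + 2 D^{2}\right) = -3 - 3 D + 2 D^{2}$)
$B{\left(m \right)} = \frac{168 + m}{-85 + m}$ ($B{\left(m \right)} = \frac{m + 14 \left(2 + 10\right)}{m - 85} = \frac{m + 14 \cdot 12}{-85 + m} = \frac{m + 168}{-85 + m} = \frac{168 + m}{-85 + m}$)
$B{\left(O{\left(A{\left(1 \right)} \right)} \right)} - 8675 = \frac{168 + 6}{-85 + 6} - 8675 = \frac{1}{-79} \cdot 174 - 8675 = \left(- \frac{1}{79}\right) 174 - 8675 = - \frac{174}{79} - 8675 = - \frac{685499}{79}$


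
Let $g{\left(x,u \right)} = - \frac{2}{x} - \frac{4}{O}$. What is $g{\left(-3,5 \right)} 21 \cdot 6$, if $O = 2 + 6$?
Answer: $21$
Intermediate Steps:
$O = 8$
$g{\left(x,u \right)} = - \frac{1}{2} - \frac{2}{x}$ ($g{\left(x,u \right)} = - \frac{2}{x} - \frac{4}{8} = - \frac{2}{x} - \frac{1}{2} = - \frac{1}{2} - \frac{2}{x}$)
$g{\left(-3,5 \right)} 21 \cdot 6 = \frac{-4 - -3}{2 \left(-3\right)} 21 \cdot 6 = \frac{1}{2} \left(- \frac{1}{3}\right) \left(-4 + 3\right) 21 \cdot 6 = \frac{1}{2} \left(- \frac{1}{3}\right) \left(-1\right) 21 \cdot 6 = \frac{1}{6} \cdot 21 \cdot 6 = \frac{7}{2} \cdot 6 = 21$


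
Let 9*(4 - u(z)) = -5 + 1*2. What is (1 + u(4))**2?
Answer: 256/9 ≈ 28.444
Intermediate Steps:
u(z) = 13/3 (u(z) = 4 - (-5 + 1*2)/9 = 4 - (-5 + 2)/9 = 4 - 1/9*(-3) = 4 + 1/3 = 13/3)
(1 + u(4))**2 = (1 + 13/3)**2 = (16/3)**2 = 256/9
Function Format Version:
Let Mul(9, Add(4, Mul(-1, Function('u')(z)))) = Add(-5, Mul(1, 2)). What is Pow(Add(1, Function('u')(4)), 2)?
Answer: Rational(256, 9) ≈ 28.444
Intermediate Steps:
Function('u')(z) = Rational(13, 3) (Function('u')(z) = Add(4, Mul(Rational(-1, 9), Add(-5, Mul(1, 2)))) = Add(4, Mul(Rational(-1, 9), Add(-5, 2))) = Add(4, Mul(Rational(-1, 9), -3)) = Add(4, Rational(1, 3)) = Rational(13, 3))
Pow(Add(1, Function('u')(4)), 2) = Pow(Add(1, Rational(13, 3)), 2) = Pow(Rational(16, 3), 2) = Rational(256, 9)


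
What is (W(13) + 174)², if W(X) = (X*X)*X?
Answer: 5621641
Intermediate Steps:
W(X) = X³ (W(X) = X²*X = X³)
(W(13) + 174)² = (13³ + 174)² = (2197 + 174)² = 2371² = 5621641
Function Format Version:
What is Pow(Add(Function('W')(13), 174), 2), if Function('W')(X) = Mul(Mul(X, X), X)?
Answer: 5621641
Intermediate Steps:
Function('W')(X) = Pow(X, 3) (Function('W')(X) = Mul(Pow(X, 2), X) = Pow(X, 3))
Pow(Add(Function('W')(13), 174), 2) = Pow(Add(Pow(13, 3), 174), 2) = Pow(Add(2197, 174), 2) = Pow(2371, 2) = 5621641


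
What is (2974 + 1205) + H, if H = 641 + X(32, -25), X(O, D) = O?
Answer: 4852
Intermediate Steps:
H = 673 (H = 641 + 32 = 673)
(2974 + 1205) + H = (2974 + 1205) + 673 = 4179 + 673 = 4852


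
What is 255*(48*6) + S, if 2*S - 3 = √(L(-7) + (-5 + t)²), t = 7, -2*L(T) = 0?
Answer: 146885/2 ≈ 73443.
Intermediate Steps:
L(T) = 0 (L(T) = -½*0 = 0)
S = 5/2 (S = 3/2 + √(0 + (-5 + 7)²)/2 = 3/2 + √(0 + 2²)/2 = 3/2 + √(0 + 4)/2 = 3/2 + √4/2 = 3/2 + (½)*2 = 3/2 + 1 = 5/2 ≈ 2.5000)
255*(48*6) + S = 255*(48*6) + 5/2 = 255*288 + 5/2 = 73440 + 5/2 = 146885/2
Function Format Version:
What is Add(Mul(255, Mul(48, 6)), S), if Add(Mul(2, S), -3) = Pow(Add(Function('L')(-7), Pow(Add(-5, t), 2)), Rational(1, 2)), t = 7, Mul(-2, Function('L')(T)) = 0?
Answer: Rational(146885, 2) ≈ 73443.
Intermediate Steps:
Function('L')(T) = 0 (Function('L')(T) = Mul(Rational(-1, 2), 0) = 0)
S = Rational(5, 2) (S = Add(Rational(3, 2), Mul(Rational(1, 2), Pow(Add(0, Pow(Add(-5, 7), 2)), Rational(1, 2)))) = Add(Rational(3, 2), Mul(Rational(1, 2), Pow(Add(0, Pow(2, 2)), Rational(1, 2)))) = Add(Rational(3, 2), Mul(Rational(1, 2), Pow(Add(0, 4), Rational(1, 2)))) = Add(Rational(3, 2), Mul(Rational(1, 2), Pow(4, Rational(1, 2)))) = Add(Rational(3, 2), Mul(Rational(1, 2), 2)) = Add(Rational(3, 2), 1) = Rational(5, 2) ≈ 2.5000)
Add(Mul(255, Mul(48, 6)), S) = Add(Mul(255, Mul(48, 6)), Rational(5, 2)) = Add(Mul(255, 288), Rational(5, 2)) = Add(73440, Rational(5, 2)) = Rational(146885, 2)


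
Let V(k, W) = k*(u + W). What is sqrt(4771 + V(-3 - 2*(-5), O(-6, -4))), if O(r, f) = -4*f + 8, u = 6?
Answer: sqrt(4981) ≈ 70.576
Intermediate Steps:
O(r, f) = 8 - 4*f
V(k, W) = k*(6 + W)
sqrt(4771 + V(-3 - 2*(-5), O(-6, -4))) = sqrt(4771 + (-3 - 2*(-5))*(6 + (8 - 4*(-4)))) = sqrt(4771 + (-3 + 10)*(6 + (8 + 16))) = sqrt(4771 + 7*(6 + 24)) = sqrt(4771 + 7*30) = sqrt(4771 + 210) = sqrt(4981)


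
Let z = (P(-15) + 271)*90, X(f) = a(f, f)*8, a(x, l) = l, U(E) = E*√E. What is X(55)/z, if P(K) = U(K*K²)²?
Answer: -11/86497557984 ≈ -1.2717e-10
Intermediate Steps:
U(E) = E^(3/2)
X(f) = 8*f (X(f) = f*8 = 8*f)
P(K) = K⁹ (P(K) = ((K*K²)^(3/2))² = ((K³)^(3/2))² = K⁹)
z = -3459902319360 (z = ((-15)⁹ + 271)*90 = (-38443359375 + 271)*90 = -38443359104*90 = -3459902319360)
X(55)/z = (8*55)/(-3459902319360) = 440*(-1/3459902319360) = -11/86497557984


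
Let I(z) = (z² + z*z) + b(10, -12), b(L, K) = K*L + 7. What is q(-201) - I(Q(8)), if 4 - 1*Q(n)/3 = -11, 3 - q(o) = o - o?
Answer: -3934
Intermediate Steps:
q(o) = 3 (q(o) = 3 - (o - o) = 3 - 1*0 = 3 + 0 = 3)
Q(n) = 45 (Q(n) = 12 - 3*(-11) = 12 + 33 = 45)
b(L, K) = 7 + K*L
I(z) = -113 + 2*z² (I(z) = (z² + z*z) + (7 - 12*10) = (z² + z²) + (7 - 120) = 2*z² - 113 = -113 + 2*z²)
q(-201) - I(Q(8)) = 3 - (-113 + 2*45²) = 3 - (-113 + 2*2025) = 3 - (-113 + 4050) = 3 - 1*3937 = 3 - 3937 = -3934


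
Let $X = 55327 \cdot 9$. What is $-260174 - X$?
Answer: $-758117$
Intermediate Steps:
$X = 497943$
$-260174 - X = -260174 - 497943 = -758117$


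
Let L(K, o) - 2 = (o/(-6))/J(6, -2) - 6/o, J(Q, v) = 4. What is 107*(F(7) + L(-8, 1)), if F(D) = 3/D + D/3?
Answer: -23005/168 ≈ -136.93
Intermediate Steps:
L(K, o) = 2 - 6/o - o/24 (L(K, o) = 2 + ((o/(-6))/4 - 6/o) = 2 + ((o*(-⅙))*(¼) - 6/o) = 2 + (-o/6*(¼) - 6/o) = 2 + (-o/24 - 6/o) = 2 + (-6/o - o/24) = 2 - 6/o - o/24)
F(D) = 3/D + D/3 (F(D) = 3/D + D*(⅓) = 3/D + D/3)
107*(F(7) + L(-8, 1)) = 107*((3/7 + (⅓)*7) + (2 - 6/1 - 1/24*1)) = 107*((3*(⅐) + 7/3) + (2 - 6*1 - 1/24)) = 107*((3/7 + 7/3) + (2 - 6 - 1/24)) = 107*(58/21 - 97/24) = 107*(-215/168) = -23005/168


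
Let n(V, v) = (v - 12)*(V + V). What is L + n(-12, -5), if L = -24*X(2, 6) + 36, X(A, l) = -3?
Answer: 516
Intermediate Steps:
n(V, v) = 2*V*(-12 + v) (n(V, v) = (-12 + v)*(2*V) = 2*V*(-12 + v))
L = 108 (L = -24*(-3) + 36 = 72 + 36 = 108)
L + n(-12, -5) = 108 + 2*(-12)*(-12 - 5) = 108 + 2*(-12)*(-17) = 108 + 408 = 516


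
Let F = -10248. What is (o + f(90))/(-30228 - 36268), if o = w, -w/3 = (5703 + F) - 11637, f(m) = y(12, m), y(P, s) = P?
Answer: -24279/33248 ≈ -0.73024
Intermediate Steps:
f(m) = 12
w = 48546 (w = -3*((5703 - 10248) - 11637) = -3*(-4545 - 11637) = -3*(-16182) = 48546)
o = 48546
(o + f(90))/(-30228 - 36268) = (48546 + 12)/(-30228 - 36268) = 48558/(-66496) = 48558*(-1/66496) = -24279/33248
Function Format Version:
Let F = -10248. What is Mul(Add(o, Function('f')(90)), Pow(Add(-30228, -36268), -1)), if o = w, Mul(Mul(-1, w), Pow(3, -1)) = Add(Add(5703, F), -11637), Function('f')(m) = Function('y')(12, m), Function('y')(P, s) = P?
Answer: Rational(-24279, 33248) ≈ -0.73024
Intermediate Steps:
Function('f')(m) = 12
w = 48546 (w = Mul(-3, Add(Add(5703, -10248), -11637)) = Mul(-3, Add(-4545, -11637)) = Mul(-3, -16182) = 48546)
o = 48546
Mul(Add(o, Function('f')(90)), Pow(Add(-30228, -36268), -1)) = Mul(Add(48546, 12), Pow(Add(-30228, -36268), -1)) = Mul(48558, Pow(-66496, -1)) = Mul(48558, Rational(-1, 66496)) = Rational(-24279, 33248)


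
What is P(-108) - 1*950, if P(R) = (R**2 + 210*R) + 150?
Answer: -11816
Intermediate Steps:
P(R) = 150 + R**2 + 210*R
P(-108) - 1*950 = (150 + (-108)**2 + 210*(-108)) - 1*950 = (150 + 11664 - 22680) - 950 = -10866 - 950 = -11816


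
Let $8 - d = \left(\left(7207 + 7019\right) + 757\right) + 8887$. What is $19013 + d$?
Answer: $-4849$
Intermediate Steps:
$d = -23862$ ($d = 8 - \left(\left(\left(7207 + 7019\right) + 757\right) + 8887\right) = 8 - \left(\left(14226 + 757\right) + 8887\right) = 8 - \left(14983 + 8887\right) = 8 - 23870 = -23862$)
$19013 + d = 19013 - 23862 = -4849$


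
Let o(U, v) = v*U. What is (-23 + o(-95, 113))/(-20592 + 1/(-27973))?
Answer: 300933534/576020017 ≈ 0.52244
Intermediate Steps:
o(U, v) = U*v
(-23 + o(-95, 113))/(-20592 + 1/(-27973)) = (-23 - 95*113)/(-20592 + 1/(-27973)) = (-23 - 10735)/(-20592 - 1/27973) = -10758/(-576020017/27973) = -10758*(-27973/576020017) = 300933534/576020017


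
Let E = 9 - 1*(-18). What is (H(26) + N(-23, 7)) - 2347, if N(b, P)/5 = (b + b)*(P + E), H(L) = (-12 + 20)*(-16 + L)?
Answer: -10087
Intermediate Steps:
H(L) = -128 + 8*L (H(L) = 8*(-16 + L) = -128 + 8*L)
E = 27 (E = 9 + 18 = 27)
N(b, P) = 10*b*(27 + P) (N(b, P) = 5*((b + b)*(P + 27)) = 5*((2*b)*(27 + P)) = 5*(2*b*(27 + P)) = 10*b*(27 + P))
(H(26) + N(-23, 7)) - 2347 = ((-128 + 8*26) + 10*(-23)*(27 + 7)) - 2347 = ((-128 + 208) + 10*(-23)*34) - 2347 = (80 - 7820) - 2347 = -7740 - 2347 = -10087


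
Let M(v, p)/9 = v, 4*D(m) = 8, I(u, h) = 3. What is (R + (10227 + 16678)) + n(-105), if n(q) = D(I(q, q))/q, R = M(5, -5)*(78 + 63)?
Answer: 3491248/105 ≈ 33250.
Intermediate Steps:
D(m) = 2 (D(m) = (¼)*8 = 2)
M(v, p) = 9*v
R = 6345 (R = (9*5)*(78 + 63) = 45*141 = 6345)
n(q) = 2/q
(R + (10227 + 16678)) + n(-105) = (6345 + (10227 + 16678)) + 2/(-105) = (6345 + 26905) + 2*(-1/105) = 33250 - 2/105 = 3491248/105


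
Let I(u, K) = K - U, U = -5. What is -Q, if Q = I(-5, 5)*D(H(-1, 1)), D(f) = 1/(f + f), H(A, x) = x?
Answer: -5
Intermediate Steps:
I(u, K) = 5 + K (I(u, K) = K - 1*(-5) = K + 5 = 5 + K)
D(f) = 1/(2*f)
Q = 5 (Q = (5 + 5)*((½)/1) = 10*((½)*1) = 10*(½) = 5)
-Q = -1*5 = -5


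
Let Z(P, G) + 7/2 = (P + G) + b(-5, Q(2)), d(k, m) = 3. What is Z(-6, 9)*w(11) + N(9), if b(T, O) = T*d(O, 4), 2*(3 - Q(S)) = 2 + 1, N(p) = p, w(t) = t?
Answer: -323/2 ≈ -161.50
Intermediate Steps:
Q(S) = 3/2 (Q(S) = 3 - (2 + 1)/2 = 3 - ½*3 = 3 - 3/2 = 3/2)
b(T, O) = 3*T (b(T, O) = T*3 = 3*T)
Z(P, G) = -37/2 + G + P (Z(P, G) = -7/2 + ((P + G) + 3*(-5)) = -7/2 + ((G + P) - 15) = -7/2 + (-15 + G + P) = -37/2 + G + P)
Z(-6, 9)*w(11) + N(9) = (-37/2 + 9 - 6)*11 + 9 = -31/2*11 + 9 = -341/2 + 9 = -323/2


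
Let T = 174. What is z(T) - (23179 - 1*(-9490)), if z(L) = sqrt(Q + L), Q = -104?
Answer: -32669 + sqrt(70) ≈ -32661.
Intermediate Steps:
z(L) = sqrt(-104 + L)
z(T) - (23179 - 1*(-9490)) = sqrt(-104 + 174) - (23179 - 1*(-9490)) = sqrt(70) - (23179 + 9490) = sqrt(70) - 1*32669 = sqrt(70) - 32669 = -32669 + sqrt(70)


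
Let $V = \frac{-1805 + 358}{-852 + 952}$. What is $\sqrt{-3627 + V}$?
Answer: $\frac{i \sqrt{364147}}{10} \approx 60.345 i$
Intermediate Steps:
$V = - \frac{1447}{100} \approx -14.47$
$\sqrt{-3627 + V} = \sqrt{-3627 - \frac{1447}{100}} = \sqrt{- \frac{364147}{100}} = \frac{i \sqrt{364147}}{10}$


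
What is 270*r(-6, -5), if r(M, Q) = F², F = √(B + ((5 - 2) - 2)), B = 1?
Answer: 540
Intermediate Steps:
F = √2 (F = √(1 + ((5 - 2) - 2)) = √(1 + (3 - 2)) = √(1 + 1) = √2 ≈ 1.4142)
r(M, Q) = 2 (r(M, Q) = (√2)² = 2)
270*r(-6, -5) = 270*2 = 540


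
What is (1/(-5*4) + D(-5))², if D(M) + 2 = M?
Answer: 19881/400 ≈ 49.703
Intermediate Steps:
D(M) = -2 + M
(1/(-5*4) + D(-5))² = (1/(-5*4) + (-2 - 5))² = (1/(-20) - 7)² = (-1/20 - 7)² = (-141/20)² = 19881/400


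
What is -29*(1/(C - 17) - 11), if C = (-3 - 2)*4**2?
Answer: 30972/97 ≈ 319.30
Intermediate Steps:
C = -80 (C = -5*16 = -80)
-29*(1/(C - 17) - 11) = -29*(1/(-80 - 17) - 11) = -29*(1/(-97) - 11) = -29*(-1/97 - 11) = -29*(-1068/97) = 30972/97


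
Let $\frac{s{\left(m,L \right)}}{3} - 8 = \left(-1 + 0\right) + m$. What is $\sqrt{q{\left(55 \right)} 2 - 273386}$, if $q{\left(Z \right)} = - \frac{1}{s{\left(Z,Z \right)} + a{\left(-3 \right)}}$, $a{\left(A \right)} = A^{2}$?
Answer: $\frac{8 i \sqrt{162429735}}{195} \approx 522.86 i$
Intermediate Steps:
$s{\left(m,L \right)} = 21 + 3 m$ ($s{\left(m,L \right)} = 24 + 3 \left(\left(-1 + 0\right) + m\right) = 24 + 3 \left(-1 + m\right) = 24 + \left(-3 + 3 m\right) = 21 + 3 m$)
$q{\left(Z \right)} = - \frac{1}{30 + 3 Z}$ ($q{\left(Z \right)} = - \frac{1}{\left(21 + 3 Z\right) + \left(-3\right)^{2}} = - \frac{1}{\left(21 + 3 Z\right) + 9} = - \frac{1}{30 + 3 Z}$)
$\sqrt{q{\left(55 \right)} 2 - 273386} = \sqrt{- \frac{1}{30 + 3 \cdot 55} \cdot 2 - 273386} = \sqrt{- \frac{1}{30 + 165} \cdot 2 - 273386} = \sqrt{- \frac{1}{195} \cdot 2 - 273386} = \sqrt{\left(-1\right) \frac{1}{195} \cdot 2 - 273386} = \sqrt{\left(- \frac{1}{195}\right) 2 - 273386} = \sqrt{- \frac{2}{195} - 273386} = \sqrt{- \frac{53310272}{195}} = \frac{8 i \sqrt{162429735}}{195}$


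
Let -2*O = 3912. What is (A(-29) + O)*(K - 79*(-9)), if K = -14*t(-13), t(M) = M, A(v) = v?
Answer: -1772605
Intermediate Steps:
O = -1956 (O = -½*3912 = -1956)
K = 182 (K = -14*(-13) = 182)
(A(-29) + O)*(K - 79*(-9)) = (-29 - 1956)*(182 - 79*(-9)) = -1985*(182 + 711) = -1985*893 = -1772605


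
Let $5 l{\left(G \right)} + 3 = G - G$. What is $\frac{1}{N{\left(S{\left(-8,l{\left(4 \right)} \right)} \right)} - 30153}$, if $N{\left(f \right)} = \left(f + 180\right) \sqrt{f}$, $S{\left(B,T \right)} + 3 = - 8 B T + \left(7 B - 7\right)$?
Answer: $- \frac{1256375}{37908337191} - \frac{630 i \sqrt{290}}{12636112397} \approx -3.3142 \cdot 10^{-5} - 8.4904 \cdot 10^{-7} i$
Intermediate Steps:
$l{\left(G \right)} = - \frac{3}{5}$ ($l{\left(G \right)} = - \frac{3}{5} + \frac{G - G}{5} = - \frac{3}{5} + \frac{1}{5} \cdot 0 = - \frac{3}{5} + 0 = - \frac{3}{5}$)
$S{\left(B,T \right)} = -10 + 7 B - 8 B T$ ($S{\left(B,T \right)} = -3 + \left(- 8 B T + \left(7 B - 7\right)\right) = -3 - \left(7 - 7 B + 8 B T\right) = -10 + 7 B - 8 B T$)
$N{\left(f \right)} = \sqrt{f} \left(180 + f\right)$ ($N{\left(f \right)} = \left(180 + f\right) \sqrt{f} = \sqrt{f} \left(180 + f\right)$)
$\frac{1}{N{\left(S{\left(-8,l{\left(4 \right)} \right)} \right)} - 30153} = \frac{1}{\sqrt{-10 + 7 \left(-8\right) - \left(-64\right) \left(- \frac{3}{5}\right)} \left(180 - \left(66 + \frac{192}{5}\right)\right) - 30153} = \frac{1}{\sqrt{-10 - 56 - \frac{192}{5}} \left(180 - \frac{522}{5}\right) - 30153} = \frac{1}{\sqrt{- \frac{522}{5}} \left(180 - \frac{522}{5}\right) - 30153} = \frac{1}{\frac{3 i \sqrt{290}}{5} \cdot \frac{378}{5} - 30153} = \frac{1}{\frac{1134 i \sqrt{290}}{25} - 30153} = \frac{1}{-30153 + \frac{1134 i \sqrt{290}}{25}}$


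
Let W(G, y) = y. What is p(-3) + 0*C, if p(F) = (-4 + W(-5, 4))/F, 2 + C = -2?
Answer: 0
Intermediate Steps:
C = -4 (C = -2 - 2 = -4)
p(F) = 0 (p(F) = (-4 + 4)/F = 0/F = 0)
p(-3) + 0*C = 0 + 0*(-4) = 0 + 0 = 0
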